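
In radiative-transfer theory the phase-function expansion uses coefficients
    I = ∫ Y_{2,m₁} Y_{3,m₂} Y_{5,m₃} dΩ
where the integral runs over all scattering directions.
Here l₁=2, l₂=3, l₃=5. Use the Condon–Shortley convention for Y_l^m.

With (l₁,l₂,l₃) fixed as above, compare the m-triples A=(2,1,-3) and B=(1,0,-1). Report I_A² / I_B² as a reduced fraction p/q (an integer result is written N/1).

7/8

l's match ⇒ only the (l;m) 3-j factors differ between A and B.
A: triangle coeff Δ(2,3,5) = 1/2310; Σ_t [0,0]: t=0:+1/1152 = 1/1152; (3j)²=1/33 [(2 3 5; 2 1 -3)], sign=+1
B: triangle coeff Δ(2,3,5) = 1/2310; Σ_t [0,0]: t=0:+1/216 = 1/216; (3j)²=8/231 [(2 3 5; 1 0 -1)], sign=+1
I_A²/I_B² = (1/33)/(8/231) = 7/8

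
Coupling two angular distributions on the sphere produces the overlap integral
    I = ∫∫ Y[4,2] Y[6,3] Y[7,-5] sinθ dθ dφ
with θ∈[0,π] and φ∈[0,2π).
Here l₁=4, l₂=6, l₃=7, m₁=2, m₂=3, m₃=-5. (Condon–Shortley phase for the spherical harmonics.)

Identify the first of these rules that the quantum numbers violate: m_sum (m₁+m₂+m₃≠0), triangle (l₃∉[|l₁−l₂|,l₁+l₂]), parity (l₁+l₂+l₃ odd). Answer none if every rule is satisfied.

parity

Σmᵢ = 0  ✓
l₃∈[|l₁−l₂|,l₁+l₂]=[2,10], have l₃=7  ✓
Σlᵢ = 17 ⇒ odd  ✗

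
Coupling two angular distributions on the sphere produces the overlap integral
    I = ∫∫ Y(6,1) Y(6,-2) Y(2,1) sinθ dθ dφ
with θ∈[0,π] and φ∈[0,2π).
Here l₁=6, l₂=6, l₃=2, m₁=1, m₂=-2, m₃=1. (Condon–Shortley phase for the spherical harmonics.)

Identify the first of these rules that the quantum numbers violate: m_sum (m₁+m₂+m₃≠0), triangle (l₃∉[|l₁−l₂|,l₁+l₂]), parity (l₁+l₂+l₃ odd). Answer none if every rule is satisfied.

azimuthal sum: 1 − 2 + 1 = 0  ✓
0 ≤ 2 ≤ 12 (triangle on l)  ✓
L = 6 + 6 + 2 = 14 (even)  ✓

none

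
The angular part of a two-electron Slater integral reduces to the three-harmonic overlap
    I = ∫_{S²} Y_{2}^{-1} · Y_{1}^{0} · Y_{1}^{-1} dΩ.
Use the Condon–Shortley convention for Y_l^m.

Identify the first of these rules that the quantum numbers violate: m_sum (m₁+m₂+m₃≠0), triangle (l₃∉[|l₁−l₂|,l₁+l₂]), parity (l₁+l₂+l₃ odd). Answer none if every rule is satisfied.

Σmᵢ = -2  ✗
l₃∈[|l₁−l₂|,l₁+l₂]=[1,3], have l₃=1
Σlᵢ = 4 ⇒ even

m_sum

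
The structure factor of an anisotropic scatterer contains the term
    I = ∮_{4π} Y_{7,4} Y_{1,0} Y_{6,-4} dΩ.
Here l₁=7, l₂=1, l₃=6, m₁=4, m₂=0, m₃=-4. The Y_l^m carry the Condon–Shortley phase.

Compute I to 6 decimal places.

Rules hold: Σm=0, L=14 even, 6≤6≤8.
N = 15·3·13 = 585
Δ = 2!·12!·0!/15! = 1/1365
Racah Σ t=1..1: t=1:−1/518400 = -1/518400
⇒ 3j(7 1 6; 0 0 0)² = 7/195, sgn -1
Racah Σ t=1..1: t=1:−1/7257600 = -1/7257600
⇒ 3j(7 1 6; 4 0 -4)² = 11/455, sgn -1
4πI² = N·(3j₀)²·(3jₘ)² = 33/65
I = +1·√(0.507692/4π) = 0.20099968

0.201000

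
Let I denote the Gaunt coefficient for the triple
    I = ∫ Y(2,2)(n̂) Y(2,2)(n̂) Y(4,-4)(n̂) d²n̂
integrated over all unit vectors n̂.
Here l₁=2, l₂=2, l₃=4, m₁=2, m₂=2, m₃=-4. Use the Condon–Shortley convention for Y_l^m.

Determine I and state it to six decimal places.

Checks pass: Σm=0; 8 even; l₃=4∈[0,4].
(2·2+1)(2·2+1)(2·4+1) = 225
Δ: 0! 4! 4! / 9! → 1/630
sum: t=0:+1/16 = 1/16
3j²(2 2 4; 0 0 0) = Δ·Π!·Σ² = 2/35  (sign +1)
sum: t=0:+1/576 = 1/576
3j²(2 2 4; 2 2 -4) = Δ·Π!·Σ² = 1/9  (sign +1)
combine: 4πI² = 225·2/35·1/9 = 10/7
take √, sign +1: I = 0.33716777

0.337168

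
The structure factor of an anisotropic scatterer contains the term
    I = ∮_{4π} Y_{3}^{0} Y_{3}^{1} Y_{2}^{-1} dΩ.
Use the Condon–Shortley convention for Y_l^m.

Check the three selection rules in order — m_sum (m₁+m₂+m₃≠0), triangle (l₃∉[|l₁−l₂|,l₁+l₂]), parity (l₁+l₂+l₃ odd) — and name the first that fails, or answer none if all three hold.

m₁+m₂+m₃ = 0 + 1 − 1 = 0  ✓
triangle: |3−3|=0 ≤ l₃=2 ≤ 3+3=6  ✓
parity: l₁+l₂+l₃ = 8 is even  ✓

none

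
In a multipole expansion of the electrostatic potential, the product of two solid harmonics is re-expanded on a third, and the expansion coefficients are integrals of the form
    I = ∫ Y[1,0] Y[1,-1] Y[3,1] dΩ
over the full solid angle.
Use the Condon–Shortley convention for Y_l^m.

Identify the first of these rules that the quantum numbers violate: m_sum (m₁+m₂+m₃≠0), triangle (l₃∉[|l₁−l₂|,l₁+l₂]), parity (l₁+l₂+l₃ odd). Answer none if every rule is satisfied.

m₁+m₂+m₃ = 0 − 1 + 1 = 0  ✓
triangle: |1−1|=0 ≤ l₃=3 ≤ 1+1=2  ✗
parity: l₁+l₂+l₃ = 5 is odd

triangle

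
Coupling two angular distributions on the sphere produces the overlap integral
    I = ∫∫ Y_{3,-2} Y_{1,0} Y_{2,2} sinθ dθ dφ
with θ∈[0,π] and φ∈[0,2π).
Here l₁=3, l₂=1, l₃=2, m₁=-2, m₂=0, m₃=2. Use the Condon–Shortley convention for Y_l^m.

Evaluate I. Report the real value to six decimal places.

Rules hold: Σm=0, L=6 even, 2≤2≤4.
N = 7·3·5 = 105
Δ = 2!·4!·0!/7! = 1/105
Racah Σ t=1..1: t=1:−1/4 = -1/4
⇒ 3j(3 1 2; 0 0 0)² = 3/35, sgn -1
Racah Σ t=1..1: t=1:−1/24 = -1/24
⇒ 3j(3 1 2; -2 0 2)² = 1/21, sgn -1
4πI² = N·(3j₀)²·(3jₘ)² = 3/7
I = +1·√(0.428571/4π) = 0.18467439

0.184674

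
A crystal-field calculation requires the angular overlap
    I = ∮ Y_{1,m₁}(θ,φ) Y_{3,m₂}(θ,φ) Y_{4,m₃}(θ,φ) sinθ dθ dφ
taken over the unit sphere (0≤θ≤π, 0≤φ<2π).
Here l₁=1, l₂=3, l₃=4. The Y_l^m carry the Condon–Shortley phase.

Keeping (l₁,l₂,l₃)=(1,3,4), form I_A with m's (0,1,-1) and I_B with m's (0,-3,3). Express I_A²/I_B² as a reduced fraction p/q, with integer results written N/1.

l's match ⇒ only the (l;m) 3-j factors differ between A and B.
A: triangle coeff Δ(1,3,4) = 1/252; Σ_t [0,0]: t=0:+1/48 = 1/48; (3j)²=5/84 [(1 3 4; 0 1 -1)], sign=-1
B: triangle coeff Δ(1,3,4) = 1/252; Σ_t [0,0]: t=0:+1/720 = 1/720; (3j)²=1/36 [(1 3 4; 0 -3 3)], sign=-1
I_A²/I_B² = (5/84)/(1/36) = 15/7

15/7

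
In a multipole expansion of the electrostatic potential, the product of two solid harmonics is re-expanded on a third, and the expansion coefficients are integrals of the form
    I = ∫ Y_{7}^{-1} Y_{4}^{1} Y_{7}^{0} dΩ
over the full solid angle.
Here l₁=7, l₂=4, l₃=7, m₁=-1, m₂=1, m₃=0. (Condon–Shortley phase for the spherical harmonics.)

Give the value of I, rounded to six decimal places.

Rules hold: Σm=0, L=18 even, 3≤7≤11.
N = 15·9·15 = 2025
Δ = 4!·10!·4!/19! = 1/58198140
Racah Σ t=0..4: t=0:+1/17418240 t=1:−1/622080 t=2:+1/230400 t=3:−1/622080 t=4:+1/17418240 = 1/806400
⇒ 3j(7 4 7; 0 0 0)² = 2268/230945, sgn -1
Racah Σ t=1..4: t=1:−1/4354560 t=2:+1/414720 t=3:−1/345600 t=4:+1/2488320 = -1/3225600
⇒ 3j(7 4 7; -1 1 0)² = 81/92378, sgn +1
4πI² = N·(3j₀)²·(3jₘ)² = 37200870/2133423721
I = -1·√(0.0174372/4π) = -0.03725058

-0.037251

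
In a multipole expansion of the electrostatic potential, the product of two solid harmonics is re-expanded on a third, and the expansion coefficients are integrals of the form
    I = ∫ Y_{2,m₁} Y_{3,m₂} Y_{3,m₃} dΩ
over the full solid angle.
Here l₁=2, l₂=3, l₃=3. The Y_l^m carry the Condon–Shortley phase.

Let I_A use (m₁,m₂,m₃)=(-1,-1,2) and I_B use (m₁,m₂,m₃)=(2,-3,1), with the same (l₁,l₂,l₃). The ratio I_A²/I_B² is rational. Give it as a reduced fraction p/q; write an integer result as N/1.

3/2

Same 2,3,3: normalisation and zero-m 3j drop out of the ratio.
A: Δ: 2! 2! 4! / 9! → 1/3780; sum: t=1:−1/12 t=2:+1/48 = -1/16; 3j²(2 3 3; -1 -1 2) = Δ·Π!·Σ² = 1/28  (sign +1)
B: Δ: 2! 2! 4! / 9! → 1/3780; sum: t=0:+1/96 = 1/96; 3j²(2 3 3; 2 -3 1) = Δ·Π!·Σ² = 1/42  (sign +1)
I_A²/I_B² = (1/28)/(1/42) = 3/2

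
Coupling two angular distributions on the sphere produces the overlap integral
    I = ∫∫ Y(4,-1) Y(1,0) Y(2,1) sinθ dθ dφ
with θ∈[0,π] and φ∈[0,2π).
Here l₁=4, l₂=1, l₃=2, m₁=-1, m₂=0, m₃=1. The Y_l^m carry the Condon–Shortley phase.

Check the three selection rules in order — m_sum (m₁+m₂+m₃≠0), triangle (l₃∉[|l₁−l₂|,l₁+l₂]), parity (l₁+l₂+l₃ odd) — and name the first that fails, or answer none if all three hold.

azimuthal sum: -1 + 0 + 1 = 0  ✓
3 ≤ 2 ≤ 5 (triangle on l)  ✗
L = 4 + 1 + 2 = 7 (odd)

triangle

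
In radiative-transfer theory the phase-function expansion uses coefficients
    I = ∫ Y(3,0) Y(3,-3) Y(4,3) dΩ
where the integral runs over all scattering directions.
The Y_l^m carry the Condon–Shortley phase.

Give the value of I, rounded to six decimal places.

0.203551

m-sum 0 ✓  L=10 even ✓  0≤4≤6 ✓
Π(2lᵢ+1) = 7×7×9 = 441
triangle coeff Δ(3,3,4) = 1/34650
Σ_t [0,2]: t=0:+1/72 t=1:−1/16 t=2:+1/72 = -5/144
(3j)²=2/77 [(3 3 4; 0 0 0)], sign=-1
Σ_t [0,0]: t=0:+1/288 = 1/288
(3j)²=1/22 [(3 3 4; 0 -3 3)], sign=-1
⇒ 4πI² = 63/121
I = (+1)√(63/121/(4π)) = 0.20355073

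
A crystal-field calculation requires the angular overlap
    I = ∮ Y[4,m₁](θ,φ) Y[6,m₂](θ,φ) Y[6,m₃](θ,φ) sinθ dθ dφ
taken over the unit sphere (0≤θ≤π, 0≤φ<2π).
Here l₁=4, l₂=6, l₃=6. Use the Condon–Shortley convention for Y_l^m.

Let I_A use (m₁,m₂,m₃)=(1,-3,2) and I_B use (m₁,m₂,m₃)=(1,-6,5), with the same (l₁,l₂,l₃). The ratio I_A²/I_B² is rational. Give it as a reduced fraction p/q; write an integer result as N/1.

Same 4,6,6: normalisation and zero-m 3j drop out of the ratio.
A: Δ: 4! 4! 8! / 17! → 1/15315300; sum: t=0:+1/103680 t=1:−1/34560 t=2:+1/120960 t=3:−1/5806080 = -13/1161216; 3j²(4 6 6; 1 -3 2) = Δ·Π!·Σ² = 65/5236  (sign -1)
B: Δ: 4! 4! 8! / 17! → 1/15315300; sum: t=0:+1/5806080 = 1/5806080; 3j²(4 6 6; 1 -6 5) = Δ·Π!·Σ² = 165/6188  (sign -1)
I_A²/I_B² = (65/5236)/(165/6188) = 169/363

169/363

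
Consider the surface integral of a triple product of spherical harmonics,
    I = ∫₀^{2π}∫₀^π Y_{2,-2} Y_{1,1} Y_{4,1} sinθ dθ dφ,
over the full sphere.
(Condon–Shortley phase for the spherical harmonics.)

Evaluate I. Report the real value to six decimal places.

|2−1|≤4≤2+1 violated ⇒ I = 0

0.000000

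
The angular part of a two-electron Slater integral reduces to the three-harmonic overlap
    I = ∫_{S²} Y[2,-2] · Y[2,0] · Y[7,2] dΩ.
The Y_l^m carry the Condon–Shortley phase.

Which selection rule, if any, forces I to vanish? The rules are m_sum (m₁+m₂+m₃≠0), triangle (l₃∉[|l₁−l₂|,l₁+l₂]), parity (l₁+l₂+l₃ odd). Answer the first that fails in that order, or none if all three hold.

triangle

m₁+m₂+m₃ = -2 + 0 + 2 = 0  ✓
triangle: |2−2|=0 ≤ l₃=7 ≤ 2+2=4  ✗
parity: l₁+l₂+l₃ = 11 is odd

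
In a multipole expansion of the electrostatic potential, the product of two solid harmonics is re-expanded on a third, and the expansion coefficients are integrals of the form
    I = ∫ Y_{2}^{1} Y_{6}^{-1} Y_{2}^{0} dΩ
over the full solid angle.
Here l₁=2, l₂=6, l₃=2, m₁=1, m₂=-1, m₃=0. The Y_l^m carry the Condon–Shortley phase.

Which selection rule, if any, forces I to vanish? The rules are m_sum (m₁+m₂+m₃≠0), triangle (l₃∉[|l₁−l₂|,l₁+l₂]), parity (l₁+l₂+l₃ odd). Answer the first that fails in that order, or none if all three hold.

triangle

azimuthal sum: 1 − 1 + 0 = 0  ✓
4 ≤ 2 ≤ 8 (triangle on l)  ✗
L = 2 + 6 + 2 = 10 (even)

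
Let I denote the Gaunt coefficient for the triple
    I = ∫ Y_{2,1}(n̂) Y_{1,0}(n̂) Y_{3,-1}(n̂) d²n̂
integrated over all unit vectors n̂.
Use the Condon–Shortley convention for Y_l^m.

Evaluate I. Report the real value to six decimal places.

Rules hold: Σm=0, L=6 even, 1≤3≤3.
N = 5·3·7 = 105
Δ = 0!·4!·2!/7! = 1/105
Racah Σ t=0..0: t=0:+1/4 = 1/4
⇒ 3j(2 1 3; 0 0 0)² = 3/35, sgn -1
Racah Σ t=0..0: t=0:+1/6 = 1/6
⇒ 3j(2 1 3; 1 0 -1)² = 8/105, sgn +1
4πI² = N·(3j₀)²·(3jₘ)² = 24/35
I = -1·√(0.685714/4π) = -0.23359668

-0.233597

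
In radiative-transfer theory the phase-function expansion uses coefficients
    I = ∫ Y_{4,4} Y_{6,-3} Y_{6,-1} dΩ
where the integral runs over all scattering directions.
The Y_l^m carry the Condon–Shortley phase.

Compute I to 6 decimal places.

m-sum 0 ✓  L=16 even ✓  2≤6≤10 ✓
Π(2lᵢ+1) = 9×13×13 = 1521
triangle coeff Δ(4,6,6) = 1/15315300
Σ_t [0,4]: t=0:+1/829440 t=1:−1/25920 t=2:+1/9216 t=3:−1/25920 t=4:+1/829440 = 7/207360
(3j)²=28/2431 [(4 6 6; 0 0 0)], sign=+1
Σ_t [0,0]: t=0:+1/414720 = 1/414720
(3j)²=49/2431 [(4 6 6; 4 -3 -1)], sign=-1
⇒ 4πI² = 12348/34969
I = (-1)√(12348/34969/(4π)) = -0.16763001

-0.167630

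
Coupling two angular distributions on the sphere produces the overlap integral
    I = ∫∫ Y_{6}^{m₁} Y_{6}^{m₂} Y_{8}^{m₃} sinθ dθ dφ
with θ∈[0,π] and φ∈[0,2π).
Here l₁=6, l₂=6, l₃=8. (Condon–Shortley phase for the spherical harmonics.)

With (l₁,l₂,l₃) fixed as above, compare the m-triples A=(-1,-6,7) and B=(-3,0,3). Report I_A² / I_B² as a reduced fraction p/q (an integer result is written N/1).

Shared (l₁,l₂,l₃)=(6,6,8): N and (l;000)² cancel in I_A²/I_B².
A: Δ = 4!·8!·8!/21! = 1/1309458150; Racah Σ t=0..0: t=0:+1/4877107200 = 1/4877107200; ⇒ 3j(6 6 8; -1 -6 7)² = 55/4522, sgn -1
B: Δ = 4!·8!·8!/21! = 1/1309458150; Racah Σ t=1..4: t=1:−1/174182400 t=2:+1/11612160 t=3:−1/6220800 t=4:+1/24883200 = -1/24883200; ⇒ 3j(6 6 8; -3 0 3)² = 28/4199, sgn +1
I_A²/I_B² = (55/4522)/(28/4199) = 715/392

715/392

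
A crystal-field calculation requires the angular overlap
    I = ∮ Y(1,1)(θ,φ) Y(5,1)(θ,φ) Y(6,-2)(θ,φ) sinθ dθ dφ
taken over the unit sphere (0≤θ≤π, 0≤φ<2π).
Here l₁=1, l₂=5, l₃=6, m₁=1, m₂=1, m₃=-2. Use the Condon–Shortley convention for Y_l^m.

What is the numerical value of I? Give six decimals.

Rules hold: Σm=0, L=12 even, 4≤6≤6.
N = 3·11·13 = 429
Δ = 0!·2!·10!/13! = 1/858
Racah Σ t=0..0: t=0:+1/14400 = 1/14400
⇒ 3j(1 5 6; 0 0 0)² = 6/143, sgn +1
Racah Σ t=0..0: t=0:+1/34560 = 1/34560
⇒ 3j(1 5 6; 1 1 -2)² = 14/429, sgn +1
4πI² = N·(3j₀)²·(3jₘ)² = 84/143
I = +1·√(0.587413/4π) = 0.21620548

0.216205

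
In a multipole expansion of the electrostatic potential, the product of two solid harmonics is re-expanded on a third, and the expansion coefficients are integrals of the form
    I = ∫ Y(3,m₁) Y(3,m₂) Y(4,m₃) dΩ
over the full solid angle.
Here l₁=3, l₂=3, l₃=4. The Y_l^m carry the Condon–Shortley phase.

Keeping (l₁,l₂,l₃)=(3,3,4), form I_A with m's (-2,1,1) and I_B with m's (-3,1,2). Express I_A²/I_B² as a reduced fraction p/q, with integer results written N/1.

16/27

Shared (l₁,l₂,l₃)=(3,3,4): N and (l;000)² cancel in I_A²/I_B².
A: Δ = 2!·4!·4!/11! = 1/34650; Racah Σ t=1..2: t=1:−1/144 t=2:+1/48 = 1/72; ⇒ 3j(3 3 4; -2 1 1)² = 16/693, sgn -1
B: Δ = 2!·4!·4!/11! = 1/34650; Racah Σ t=2..2: t=2:+1/192 = 1/192; ⇒ 3j(3 3 4; -3 1 2)² = 3/77, sgn +1
I_A²/I_B² = (16/693)/(3/77) = 16/27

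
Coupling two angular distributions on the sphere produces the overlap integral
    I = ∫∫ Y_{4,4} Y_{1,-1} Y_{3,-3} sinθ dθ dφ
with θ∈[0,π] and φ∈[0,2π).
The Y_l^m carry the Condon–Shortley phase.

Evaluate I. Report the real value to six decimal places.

0.325735

m-sum 0 ✓  L=8 even ✓  3≤3≤5 ✓
Π(2lᵢ+1) = 9×3×7 = 189
triangle coeff Δ(4,1,3) = 1/252
Σ_t [1,1]: t=1:−1/36 = -1/36
(3j)²=4/63 [(4 1 3; 0 0 0)], sign=+1
Σ_t [0,0]: t=0:+1/1440 = 1/1440
(3j)²=1/9 [(4 1 3; 4 -1 -3)], sign=+1
⇒ 4πI² = 4/3
I = (+1)√(4/3/(4π)) = 0.32573501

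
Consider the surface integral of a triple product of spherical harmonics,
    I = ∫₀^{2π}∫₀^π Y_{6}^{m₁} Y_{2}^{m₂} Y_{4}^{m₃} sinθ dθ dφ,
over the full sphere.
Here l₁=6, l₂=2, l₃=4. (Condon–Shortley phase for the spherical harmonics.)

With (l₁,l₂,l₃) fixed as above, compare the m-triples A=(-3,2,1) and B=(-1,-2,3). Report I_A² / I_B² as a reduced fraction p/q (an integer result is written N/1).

126/5

l's match ⇒ only the (l;m) 3-j factors differ between A and B.
A: triangle coeff Δ(6,2,4) = 1/6435; Σ_t [4,4]: t=4:+1/17280 = 1/17280; (3j)²=14/715 [(6 2 4; -3 2 1)], sign=-1
B: triangle coeff Δ(6,2,4) = 1/6435; Σ_t [0,0]: t=0:+1/120960 = 1/120960; (3j)²=1/1287 [(6 2 4; -1 -2 3)], sign=-1
I_A²/I_B² = (14/715)/(1/1287) = 126/5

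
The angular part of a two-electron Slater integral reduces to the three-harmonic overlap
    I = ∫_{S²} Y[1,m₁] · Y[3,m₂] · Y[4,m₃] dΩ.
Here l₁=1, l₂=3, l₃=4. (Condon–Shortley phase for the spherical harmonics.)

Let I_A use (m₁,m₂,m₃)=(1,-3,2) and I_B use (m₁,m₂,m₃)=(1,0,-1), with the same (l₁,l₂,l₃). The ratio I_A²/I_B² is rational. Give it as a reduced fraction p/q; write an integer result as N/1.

Shared (l₁,l₂,l₃)=(1,3,4): N and (l;000)² cancel in I_A²/I_B².
A: Δ = 0!·2!·6!/9! = 1/252; Racah Σ t=0..0: t=0:+1/1440 = 1/1440; ⇒ 3j(1 3 4; 1 -3 2)² = 1/252, sgn +1
B: Δ = 0!·2!·6!/9! = 1/252; Racah Σ t=0..0: t=0:+1/72 = 1/72; ⇒ 3j(1 3 4; 1 0 -1)² = 5/126, sgn -1
I_A²/I_B² = (1/252)/(5/126) = 1/10

1/10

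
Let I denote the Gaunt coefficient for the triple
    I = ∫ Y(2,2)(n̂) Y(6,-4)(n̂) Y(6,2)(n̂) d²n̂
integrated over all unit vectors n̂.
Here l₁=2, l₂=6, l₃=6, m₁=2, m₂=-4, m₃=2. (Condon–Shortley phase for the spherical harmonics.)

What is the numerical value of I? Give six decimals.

-0.153870

Rules hold: Σm=0, L=14 even, 4≤6≤8.
N = 5·13·13 = 845
Δ = 2!·2!·10!/15! = 1/90090
Racah Σ t=0..2: t=0:+1/69120 t=1:−1/14400 t=2:+1/69120 = -7/172800
⇒ 3j(2 6 6; 0 0 0)² = 14/715, sgn -1
Racah Σ t=0..0: t=0:+1/322560 = 1/322560
⇒ 3j(2 6 6; 2 -4 2)² = 18/1001, sgn +1
4πI² = N·(3j₀)²·(3jₘ)² = 36/121
I = -1·√(0.297521/4π) = -0.15386989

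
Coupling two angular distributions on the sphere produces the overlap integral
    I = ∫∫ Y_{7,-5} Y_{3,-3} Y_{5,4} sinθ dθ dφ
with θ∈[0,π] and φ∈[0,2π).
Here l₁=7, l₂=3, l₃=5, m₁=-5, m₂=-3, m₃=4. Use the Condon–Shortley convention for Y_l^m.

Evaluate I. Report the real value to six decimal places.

m-sum = -5 − 3 + 4 = -4 ≠ 0 ⇒ I = 0

0.000000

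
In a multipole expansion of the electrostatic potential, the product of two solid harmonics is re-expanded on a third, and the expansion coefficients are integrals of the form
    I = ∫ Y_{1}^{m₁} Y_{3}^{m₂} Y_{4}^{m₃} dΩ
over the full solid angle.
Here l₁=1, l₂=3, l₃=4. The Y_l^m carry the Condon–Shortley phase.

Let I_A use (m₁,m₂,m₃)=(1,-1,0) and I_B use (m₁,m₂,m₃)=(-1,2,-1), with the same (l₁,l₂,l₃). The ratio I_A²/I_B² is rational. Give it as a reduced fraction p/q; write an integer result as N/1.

2/1

l's match ⇒ only the (l;m) 3-j factors differ between A and B.
A: triangle coeff Δ(1,3,4) = 1/252; Σ_t [0,0]: t=0:+1/96 = 1/96; (3j)²=1/42 [(1 3 4; 1 -1 0)], sign=+1
B: triangle coeff Δ(1,3,4) = 1/252; Σ_t [0,0]: t=0:+1/240 = 1/240; (3j)²=1/84 [(1 3 4; -1 2 -1)], sign=-1
I_A²/I_B² = (1/42)/(1/84) = 2/1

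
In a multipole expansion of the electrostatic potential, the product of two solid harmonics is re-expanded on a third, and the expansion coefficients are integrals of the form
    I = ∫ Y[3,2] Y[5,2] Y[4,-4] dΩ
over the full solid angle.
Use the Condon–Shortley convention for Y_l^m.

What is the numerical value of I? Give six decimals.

Checks pass: Σm=0; 12 even; l₃=4∈[2,8].
(2·3+1)(2·5+1)(2·4+1) = 693
Δ: 4! 2! 6! / 13! → 1/180180
sum: t=1:−1/576 t=2:+1/144 t=3:−1/576 = 1/288
3j²(3 5 4; 0 0 0) = Δ·Π!·Σ² = 20/1001  (sign +1)
sum: t=1:−1/8640 = -1/8640
3j²(3 5 4; 2 2 -4) = Δ·Π!·Σ² = 14/1287  (sign -1)
combine: 4πI² = 693·20/1001·14/1287 = 280/1859
take √, sign -1: I = -0.10947990

-0.109480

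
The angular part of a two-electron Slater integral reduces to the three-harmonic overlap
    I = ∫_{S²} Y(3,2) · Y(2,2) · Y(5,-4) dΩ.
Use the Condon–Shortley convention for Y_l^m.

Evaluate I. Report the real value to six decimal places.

Rules hold: Σm=0, L=10 even, 1≤5≤5.
N = 7·5·11 = 385
Δ = 0!·6!·4!/11! = 1/2310
Racah Σ t=0..0: t=0:+1/144 = 1/144
⇒ 3j(3 2 5; 0 0 0)² = 10/231, sgn -1
Racah Σ t=0..0: t=0:+1/2880 = 1/2880
⇒ 3j(3 2 5; 2 2 -4)² = 3/55, sgn -1
4πI² = N·(3j₀)²·(3jₘ)² = 10/11
I = +1·√(0.909091/4π) = 0.26896683

0.268967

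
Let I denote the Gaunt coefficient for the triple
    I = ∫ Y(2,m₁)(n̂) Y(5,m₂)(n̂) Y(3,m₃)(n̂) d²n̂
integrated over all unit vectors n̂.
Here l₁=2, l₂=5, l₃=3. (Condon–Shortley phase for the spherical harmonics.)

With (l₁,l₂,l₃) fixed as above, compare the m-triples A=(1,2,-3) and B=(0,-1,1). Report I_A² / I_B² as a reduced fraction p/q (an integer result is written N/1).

Same 2,5,3: normalisation and zero-m 3j drop out of the ratio.
A: Δ: 4! 0! 6! / 11! → 1/2310; sum: t=1:−1/4320 = -1/4320; 3j²(2 5 3; 1 2 -3) = Δ·Π!·Σ² = 1/330  (sign -1)
B: Δ: 4! 0! 6! / 11! → 1/2310; sum: t=2:+1/192 = 1/192; 3j²(2 5 3; 0 -1 1) = Δ·Π!·Σ² = 3/77  (sign +1)
I_A²/I_B² = (1/330)/(3/77) = 7/90

7/90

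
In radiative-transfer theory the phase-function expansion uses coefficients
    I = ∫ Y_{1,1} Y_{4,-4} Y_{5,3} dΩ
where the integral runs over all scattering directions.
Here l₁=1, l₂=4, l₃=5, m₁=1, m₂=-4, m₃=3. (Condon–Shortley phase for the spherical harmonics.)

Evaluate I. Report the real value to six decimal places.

-0.049106

Checks pass: Σm=0; 10 even; l₃=5∈[3,5].
(2·1+1)(2·4+1)(2·5+1) = 297
Δ: 0! 2! 8! / 11! → 1/495
sum: t=0:+1/576 = 1/576
3j²(1 4 5; 0 0 0) = Δ·Π!·Σ² = 5/99  (sign -1)
sum: t=0:+1/80640 = 1/80640
3j²(1 4 5; 1 -4 3) = Δ·Π!·Σ² = 1/495  (sign +1)
combine: 4πI² = 297·5/99·1/495 = 1/33
take √, sign -1: I = -0.04910640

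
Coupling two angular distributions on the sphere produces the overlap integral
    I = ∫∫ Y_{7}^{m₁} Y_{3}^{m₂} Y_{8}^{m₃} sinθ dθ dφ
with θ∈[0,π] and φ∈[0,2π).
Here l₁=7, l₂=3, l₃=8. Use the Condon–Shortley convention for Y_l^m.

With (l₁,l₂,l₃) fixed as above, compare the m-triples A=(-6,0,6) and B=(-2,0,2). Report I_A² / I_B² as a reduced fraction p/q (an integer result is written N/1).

l's match ⇒ only the (l;m) 3-j factors differ between A and B.
A: triangle coeff Δ(7,3,8) = 1/5290740; Σ_t [1,2]: t=1:−1/1916006400 t=2:+1/479001600 = 1/638668800; (3j)²=117/6460 [(7 3 8; -6 0 6)], sign=+1
B: triangle coeff Δ(7,3,8) = 1/5290740; Σ_t [0,2]: t=0:+1/26127360 t=1:−1/3870720 t=2:+1/7257600 = -43/522547200; (3j)²=1849/352716 [(7 3 8; -2 0 2)], sign=-1
I_A²/I_B² = (117/6460)/(1849/352716) = 31941/9245

31941/9245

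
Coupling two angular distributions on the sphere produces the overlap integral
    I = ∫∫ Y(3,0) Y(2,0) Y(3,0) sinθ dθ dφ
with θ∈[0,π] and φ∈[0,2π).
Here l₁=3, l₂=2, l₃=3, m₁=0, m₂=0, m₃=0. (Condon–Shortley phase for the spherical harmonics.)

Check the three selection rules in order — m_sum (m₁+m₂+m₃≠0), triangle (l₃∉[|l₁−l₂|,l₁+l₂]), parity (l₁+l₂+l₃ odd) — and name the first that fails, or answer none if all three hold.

azimuthal sum: 0 + 0 + 0 = 0  ✓
1 ≤ 3 ≤ 5 (triangle on l)  ✓
L = 3 + 2 + 3 = 8 (even)  ✓

none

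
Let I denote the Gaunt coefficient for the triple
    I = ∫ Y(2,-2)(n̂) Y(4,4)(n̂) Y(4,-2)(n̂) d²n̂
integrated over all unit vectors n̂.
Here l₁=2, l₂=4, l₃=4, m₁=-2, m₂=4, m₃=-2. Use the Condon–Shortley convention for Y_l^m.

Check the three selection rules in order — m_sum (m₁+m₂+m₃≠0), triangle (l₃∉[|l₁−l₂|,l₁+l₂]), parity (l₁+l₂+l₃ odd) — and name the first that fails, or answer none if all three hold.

m₁+m₂+m₃ = -2 + 4 − 2 = 0  ✓
triangle: |2−4|=2 ≤ l₃=4 ≤ 2+4=6  ✓
parity: l₁+l₂+l₃ = 10 is even  ✓

none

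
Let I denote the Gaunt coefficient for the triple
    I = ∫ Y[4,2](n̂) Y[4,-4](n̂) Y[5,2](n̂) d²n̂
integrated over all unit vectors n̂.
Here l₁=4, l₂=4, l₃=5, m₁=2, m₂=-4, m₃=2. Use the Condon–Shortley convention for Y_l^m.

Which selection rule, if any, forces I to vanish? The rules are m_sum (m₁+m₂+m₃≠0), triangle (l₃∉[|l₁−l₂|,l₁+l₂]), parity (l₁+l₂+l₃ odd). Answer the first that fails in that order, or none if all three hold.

parity

azimuthal sum: 2 − 4 + 2 = 0  ✓
0 ≤ 5 ≤ 8 (triangle on l)  ✓
L = 4 + 4 + 5 = 13 (odd)  ✗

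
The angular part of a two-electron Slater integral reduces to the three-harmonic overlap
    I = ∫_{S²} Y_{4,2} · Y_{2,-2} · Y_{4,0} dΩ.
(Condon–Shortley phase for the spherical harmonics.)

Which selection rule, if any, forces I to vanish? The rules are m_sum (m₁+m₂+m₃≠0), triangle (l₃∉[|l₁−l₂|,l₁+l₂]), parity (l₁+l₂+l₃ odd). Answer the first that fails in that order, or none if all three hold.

m₁+m₂+m₃ = 2 − 2 + 0 = 0  ✓
triangle: |4−2|=2 ≤ l₃=4 ≤ 4+2=6  ✓
parity: l₁+l₂+l₃ = 10 is even  ✓

none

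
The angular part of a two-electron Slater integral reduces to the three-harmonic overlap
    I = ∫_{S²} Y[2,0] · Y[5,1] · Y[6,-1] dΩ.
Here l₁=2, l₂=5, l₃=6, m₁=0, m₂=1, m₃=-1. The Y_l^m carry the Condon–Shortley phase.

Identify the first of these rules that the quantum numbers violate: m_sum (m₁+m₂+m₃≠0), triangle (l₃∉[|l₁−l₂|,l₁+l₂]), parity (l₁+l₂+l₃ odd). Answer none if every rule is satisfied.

parity

Σmᵢ = 0  ✓
l₃∈[|l₁−l₂|,l₁+l₂]=[3,7], have l₃=6  ✓
Σlᵢ = 13 ⇒ odd  ✗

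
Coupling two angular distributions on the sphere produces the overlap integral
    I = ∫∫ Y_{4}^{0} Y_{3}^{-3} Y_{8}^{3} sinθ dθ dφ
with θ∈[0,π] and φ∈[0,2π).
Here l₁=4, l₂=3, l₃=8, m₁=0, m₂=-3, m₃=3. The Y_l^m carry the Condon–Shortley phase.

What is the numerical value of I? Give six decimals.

l₃=8 ∉ [1,7] — triangle fails ⇒ I = 0

0.000000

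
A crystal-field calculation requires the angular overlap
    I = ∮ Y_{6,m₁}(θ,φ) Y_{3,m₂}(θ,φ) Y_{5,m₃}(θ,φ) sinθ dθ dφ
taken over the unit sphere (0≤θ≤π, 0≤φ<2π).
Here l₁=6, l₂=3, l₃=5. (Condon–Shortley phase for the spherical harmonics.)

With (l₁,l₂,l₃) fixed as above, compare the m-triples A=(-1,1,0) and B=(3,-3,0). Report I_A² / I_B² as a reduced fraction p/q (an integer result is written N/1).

1/6

Shared (l₁,l₂,l₃)=(6,3,5): N and (l;000)² cancel in I_A²/I_B².
A: Δ = 4!·8!·2!/15! = 1/675675; Racah Σ t=2..4: t=2:+1/5760 t=3:−1/3456 t=4:+1/34560 = -1/11520; ⇒ 3j(6 3 5; -1 1 0)² = 2/429, sgn +1
B: Δ = 4!·8!·2!/15! = 1/675675; Racah Σ t=0..0: t=0:+1/34560 = 1/34560; ⇒ 3j(6 3 5; 3 -3 0)² = 4/143, sgn -1
I_A²/I_B² = (2/429)/(4/143) = 1/6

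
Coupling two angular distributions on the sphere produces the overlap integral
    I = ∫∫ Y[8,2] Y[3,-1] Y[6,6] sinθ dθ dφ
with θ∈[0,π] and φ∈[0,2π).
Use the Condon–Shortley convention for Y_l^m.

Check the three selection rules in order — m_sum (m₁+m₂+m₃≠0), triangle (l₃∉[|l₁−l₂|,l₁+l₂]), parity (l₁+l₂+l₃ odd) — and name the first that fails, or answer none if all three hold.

m₁+m₂+m₃ = 2 − 1 + 6 = 7  ✗
triangle: |8−3|=5 ≤ l₃=6 ≤ 8+3=11
parity: l₁+l₂+l₃ = 17 is odd

m_sum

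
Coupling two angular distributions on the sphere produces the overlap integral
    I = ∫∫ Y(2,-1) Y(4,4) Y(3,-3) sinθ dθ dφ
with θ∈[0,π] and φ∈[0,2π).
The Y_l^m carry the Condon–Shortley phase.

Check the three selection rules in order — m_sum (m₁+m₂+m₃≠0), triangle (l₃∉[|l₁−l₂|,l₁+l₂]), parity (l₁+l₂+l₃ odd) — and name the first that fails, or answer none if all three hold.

parity

azimuthal sum: -1 + 4 − 3 = 0  ✓
2 ≤ 3 ≤ 6 (triangle on l)  ✓
L = 2 + 4 + 3 = 9 (odd)  ✗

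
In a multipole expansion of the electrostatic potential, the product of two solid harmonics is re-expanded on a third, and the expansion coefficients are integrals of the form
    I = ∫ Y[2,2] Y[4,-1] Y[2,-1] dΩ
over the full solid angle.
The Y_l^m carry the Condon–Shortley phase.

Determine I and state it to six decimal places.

-0.090112

m-sum 0 ✓  L=8 even ✓  2≤2≤6 ✓
Π(2lᵢ+1) = 5×9×5 = 225
triangle coeff Δ(2,4,2) = 1/630
Σ_t [2,2]: t=2:+1/16 = 1/16
(3j)²=2/35 [(2 4 2; 0 0 0)], sign=+1
Σ_t [0,0]: t=0:+1/144 = 1/144
(3j)²=1/126 [(2 4 2; 2 -1 -1)], sign=-1
⇒ 4πI² = 5/49
I = (-1)√(5/49/(4π)) = -0.09011188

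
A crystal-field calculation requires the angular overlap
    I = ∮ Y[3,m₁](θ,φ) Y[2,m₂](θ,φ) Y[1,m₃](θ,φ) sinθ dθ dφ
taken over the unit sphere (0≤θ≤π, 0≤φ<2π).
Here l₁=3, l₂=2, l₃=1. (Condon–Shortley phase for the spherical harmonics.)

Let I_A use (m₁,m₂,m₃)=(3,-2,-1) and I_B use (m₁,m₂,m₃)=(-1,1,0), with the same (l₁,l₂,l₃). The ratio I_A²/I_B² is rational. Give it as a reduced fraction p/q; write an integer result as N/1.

l's match ⇒ only the (l;m) 3-j factors differ between A and B.
A: triangle coeff Δ(3,2,1) = 1/105; Σ_t [0,0]: t=0:+1/48 = 1/48; (3j)²=1/7 [(3 2 1; 3 -2 -1)], sign=+1
B: triangle coeff Δ(3,2,1) = 1/105; Σ_t [3,3]: t=3:−1/6 = -1/6; (3j)²=8/105 [(3 2 1; -1 1 0)], sign=+1
I_A²/I_B² = (1/7)/(8/105) = 15/8

15/8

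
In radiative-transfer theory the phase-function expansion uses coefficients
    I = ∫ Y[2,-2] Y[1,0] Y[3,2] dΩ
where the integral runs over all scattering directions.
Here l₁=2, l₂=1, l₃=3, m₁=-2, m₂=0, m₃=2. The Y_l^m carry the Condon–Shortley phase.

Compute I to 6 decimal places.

0.184674

Checks pass: Σm=0; 6 even; l₃=3∈[1,3].
(2·2+1)(2·1+1)(2·3+1) = 105
Δ: 0! 4! 2! / 7! → 1/105
sum: t=0:+1/4 = 1/4
3j²(2 1 3; 0 0 0) = Δ·Π!·Σ² = 3/35  (sign -1)
sum: t=0:+1/24 = 1/24
3j²(2 1 3; -2 0 2) = Δ·Π!·Σ² = 1/21  (sign -1)
combine: 4πI² = 105·3/35·1/21 = 3/7
take √, sign +1: I = 0.18467439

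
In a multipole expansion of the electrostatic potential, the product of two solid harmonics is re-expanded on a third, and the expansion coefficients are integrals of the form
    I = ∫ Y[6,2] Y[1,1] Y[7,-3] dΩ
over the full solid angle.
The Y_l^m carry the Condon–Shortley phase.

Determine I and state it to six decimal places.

-0.234717

Rules hold: Σm=0, L=14 even, 5≤7≤7.
N = 13·3·15 = 585
Δ = 0!·12!·2!/15! = 1/1365
Racah Σ t=0..0: t=0:+1/518400 = 1/518400
⇒ 3j(6 1 7; 0 0 0)² = 7/195, sgn -1
Racah Σ t=0..0: t=0:+1/1935360 = 1/1935360
⇒ 3j(6 1 7; 2 1 -3)² = 3/91, sgn +1
4πI² = N·(3j₀)²·(3jₘ)² = 9/13
I = -1·√(0.692308/4π) = -0.23471705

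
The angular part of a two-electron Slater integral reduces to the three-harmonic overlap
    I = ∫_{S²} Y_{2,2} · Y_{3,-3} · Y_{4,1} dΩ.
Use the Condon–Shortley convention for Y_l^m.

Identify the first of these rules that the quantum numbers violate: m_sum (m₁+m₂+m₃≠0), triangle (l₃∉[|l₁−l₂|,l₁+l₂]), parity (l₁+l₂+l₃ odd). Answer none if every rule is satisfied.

m₁+m₂+m₃ = 2 − 3 + 1 = 0  ✓
triangle: |2−3|=1 ≤ l₃=4 ≤ 2+3=5  ✓
parity: l₁+l₂+l₃ = 9 is odd  ✗

parity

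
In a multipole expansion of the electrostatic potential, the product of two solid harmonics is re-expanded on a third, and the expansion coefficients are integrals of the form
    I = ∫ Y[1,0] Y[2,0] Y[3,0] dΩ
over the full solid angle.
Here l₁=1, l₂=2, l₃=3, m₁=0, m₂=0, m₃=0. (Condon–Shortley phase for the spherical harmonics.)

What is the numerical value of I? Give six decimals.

0.247767

m-sum 0 ✓  L=6 even ✓  1≤3≤3 ✓
Π(2lᵢ+1) = 3×5×7 = 105
triangle coeff Δ(1,2,3) = 1/105
Σ_t [0,0]: t=0:+1/4 = 1/4
(3j)²=3/35 [(1 2 3; 0 0 0)], sign=-1
(m-triple is (0,0,0) — same symbol as above.)
⇒ 4πI² = 27/35
I = (+1)√(27/35/(4π)) = 0.24776670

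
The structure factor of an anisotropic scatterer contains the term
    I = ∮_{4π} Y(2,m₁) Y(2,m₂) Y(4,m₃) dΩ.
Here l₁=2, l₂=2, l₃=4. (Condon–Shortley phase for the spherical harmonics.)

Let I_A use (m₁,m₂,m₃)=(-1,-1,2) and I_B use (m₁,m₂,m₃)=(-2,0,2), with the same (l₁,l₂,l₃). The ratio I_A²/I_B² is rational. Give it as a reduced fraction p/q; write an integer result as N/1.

8/3

l's match ⇒ only the (l;m) 3-j factors differ between A and B.
A: triangle coeff Δ(2,2,4) = 1/630; Σ_t [0,0]: t=0:+1/36 = 1/36; (3j)²=4/63 [(2 2 4; -1 -1 2)], sign=+1
B: triangle coeff Δ(2,2,4) = 1/630; Σ_t [0,0]: t=0:+1/96 = 1/96; (3j)²=1/42 [(2 2 4; -2 0 2)], sign=+1
I_A²/I_B² = (4/63)/(1/42) = 8/3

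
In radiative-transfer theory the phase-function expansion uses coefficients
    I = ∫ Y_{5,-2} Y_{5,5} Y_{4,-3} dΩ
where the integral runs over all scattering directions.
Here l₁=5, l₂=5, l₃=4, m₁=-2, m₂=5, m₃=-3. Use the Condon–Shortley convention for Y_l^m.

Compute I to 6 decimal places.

0.140629

Rules hold: Σm=0, L=14 even, 0≤4≤10.
N = 11·11·9 = 1089
Δ = 6!·4!·4!/15! = 1/3153150
Racah Σ t=1..5: t=1:−1/69120 t=2:+1/1728 t=3:−1/576 t=4:+1/1728 t=5:−1/69120 = -7/11520
⇒ 3j(5 5 4; 0 0 0)² = 2/143, sgn -1
Racah Σ t=6..6: t=6:+1/103680 = 1/103680
⇒ 3j(5 5 4; -2 5 -3)² = 7/429, sgn -1
4πI² = N·(3j₀)²·(3jₘ)² = 42/169
I = +1·√(0.248521/4π) = 0.14062948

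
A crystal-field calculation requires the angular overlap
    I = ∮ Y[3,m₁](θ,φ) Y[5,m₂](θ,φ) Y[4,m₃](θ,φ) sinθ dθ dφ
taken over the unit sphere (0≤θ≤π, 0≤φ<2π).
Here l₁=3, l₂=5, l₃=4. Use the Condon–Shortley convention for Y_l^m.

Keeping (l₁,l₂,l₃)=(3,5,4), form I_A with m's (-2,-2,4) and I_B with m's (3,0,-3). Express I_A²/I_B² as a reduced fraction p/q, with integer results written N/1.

Shared (l₁,l₂,l₃)=(3,5,4): N and (l;000)² cancel in I_A²/I_B².
A: Δ = 4!·2!·6!/13! = 1/180180; Racah Σ t=3..3: t=3:−1/8640 = -1/8640; ⇒ 3j(3 5 4; -2 -2 4)² = 14/1287, sgn -1
B: Δ = 4!·2!·6!/13! = 1/180180; Racah Σ t=0..0: t=0:+1/5760 = 1/5760; ⇒ 3j(3 5 4; 3 0 -3)² = 5/572, sgn -1
I_A²/I_B² = (14/1287)/(5/572) = 56/45

56/45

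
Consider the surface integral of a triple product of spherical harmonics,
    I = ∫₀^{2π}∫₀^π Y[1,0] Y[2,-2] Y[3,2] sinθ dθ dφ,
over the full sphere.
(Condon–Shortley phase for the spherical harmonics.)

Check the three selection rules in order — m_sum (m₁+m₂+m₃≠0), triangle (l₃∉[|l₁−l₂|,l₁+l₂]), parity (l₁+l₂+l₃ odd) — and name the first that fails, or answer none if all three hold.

none

azimuthal sum: 0 − 2 + 2 = 0  ✓
1 ≤ 3 ≤ 3 (triangle on l)  ✓
L = 1 + 2 + 3 = 6 (even)  ✓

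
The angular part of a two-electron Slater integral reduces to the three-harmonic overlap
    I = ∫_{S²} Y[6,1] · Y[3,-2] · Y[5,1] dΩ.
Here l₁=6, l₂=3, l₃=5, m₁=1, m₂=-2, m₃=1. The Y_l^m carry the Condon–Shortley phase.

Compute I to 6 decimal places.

0.134828

Checks pass: Σm=0; 14 even; l₃=5∈[3,9].
(2·6+1)(2·3+1)(2·5+1) = 1001
Δ: 4! 8! 2! / 15! → 1/675675
sum: t=1:−1/8640 t=2:+1/2304 t=3:−1/8640 = 7/34560
3j²(6 3 5; 0 0 0) = Δ·Π!·Σ² = 7/429  (sign -1)
sum: t=0:+1/17280 t=1:−1/6912 = -1/11520
3j²(6 3 5; 1 -2 1) = Δ·Π!·Σ² = 2/143  (sign -1)
combine: 4πI² = 1001·7/429·2/143 = 98/429
take √, sign +1: I = 0.13482780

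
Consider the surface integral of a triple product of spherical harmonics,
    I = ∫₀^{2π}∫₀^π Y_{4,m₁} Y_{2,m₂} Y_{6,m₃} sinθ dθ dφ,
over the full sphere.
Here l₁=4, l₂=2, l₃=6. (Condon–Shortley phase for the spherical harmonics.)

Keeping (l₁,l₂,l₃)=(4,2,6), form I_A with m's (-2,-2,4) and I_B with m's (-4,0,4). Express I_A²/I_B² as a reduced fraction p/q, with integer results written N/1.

14/3

Same 4,2,6: normalisation and zero-m 3j drop out of the ratio.
A: Δ: 0! 8! 4! / 13! → 1/6435; sum: t=0:+1/34560 = 1/34560; 3j²(4 2 6; -2 -2 4) = Δ·Π!·Σ² = 14/429  (sign +1)
B: Δ: 0! 8! 4! / 13! → 1/6435; sum: t=0:+1/161280 = 1/161280; 3j²(4 2 6; -4 0 4) = Δ·Π!·Σ² = 1/143  (sign +1)
I_A²/I_B² = (14/429)/(1/143) = 14/3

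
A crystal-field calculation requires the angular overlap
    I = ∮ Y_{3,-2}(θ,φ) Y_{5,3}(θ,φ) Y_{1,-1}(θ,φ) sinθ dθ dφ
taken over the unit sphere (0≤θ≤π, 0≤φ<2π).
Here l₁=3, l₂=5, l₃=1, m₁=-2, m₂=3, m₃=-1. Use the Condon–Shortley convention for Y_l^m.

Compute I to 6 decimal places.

0.000000

|3−5|≤1≤3+5 violated ⇒ I = 0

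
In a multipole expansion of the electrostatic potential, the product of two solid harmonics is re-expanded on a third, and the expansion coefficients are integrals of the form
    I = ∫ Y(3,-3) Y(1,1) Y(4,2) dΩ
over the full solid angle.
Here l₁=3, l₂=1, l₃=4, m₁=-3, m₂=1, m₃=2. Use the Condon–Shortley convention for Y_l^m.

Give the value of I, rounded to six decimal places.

0.061558

Checks pass: Σm=0; 8 even; l₃=4∈[2,4].
(2·3+1)(2·1+1)(2·4+1) = 189
Δ: 0! 6! 2! / 9! → 1/252
sum: t=0:+1/36 = 1/36
3j²(3 1 4; 0 0 0) = Δ·Π!·Σ² = 4/63  (sign +1)
sum: t=0:+1/1440 = 1/1440
3j²(3 1 4; -3 1 2) = Δ·Π!·Σ² = 1/252  (sign +1)
combine: 4πI² = 189·4/63·1/252 = 1/21
take √, sign +1: I = 0.06155813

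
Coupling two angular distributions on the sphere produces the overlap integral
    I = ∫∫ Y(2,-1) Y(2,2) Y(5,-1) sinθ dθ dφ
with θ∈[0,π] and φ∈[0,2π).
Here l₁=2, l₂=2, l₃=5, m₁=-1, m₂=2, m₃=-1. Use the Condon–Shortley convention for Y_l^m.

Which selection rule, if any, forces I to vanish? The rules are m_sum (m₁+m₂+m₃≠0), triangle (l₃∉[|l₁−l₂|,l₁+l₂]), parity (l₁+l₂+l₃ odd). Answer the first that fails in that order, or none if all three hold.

m₁+m₂+m₃ = -1 + 2 − 1 = 0  ✓
triangle: |2−2|=0 ≤ l₃=5 ≤ 2+2=4  ✗
parity: l₁+l₂+l₃ = 9 is odd

triangle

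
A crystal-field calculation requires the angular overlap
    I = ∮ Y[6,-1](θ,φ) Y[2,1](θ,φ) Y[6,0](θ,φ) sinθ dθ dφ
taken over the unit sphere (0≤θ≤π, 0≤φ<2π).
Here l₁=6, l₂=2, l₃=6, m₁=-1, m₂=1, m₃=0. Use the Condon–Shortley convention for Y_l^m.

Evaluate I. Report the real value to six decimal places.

m-sum 0 ✓  L=14 even ✓  4≤6≤8 ✓
Π(2lᵢ+1) = 13×5×13 = 845
triangle coeff Δ(6,2,6) = 1/90090
Σ_t [0,2]: t=0:+1/69120 t=1:−1/14400 t=2:+1/69120 = -7/172800
(3j)²=14/715 [(6 2 6; 0 0 0)], sign=-1
Σ_t [1,2]: t=1:−1/34560 t=2:+1/28800 = 1/172800
(3j)²=1/1430 [(6 2 6; -1 1 0)], sign=+1
⇒ 4πI² = 7/605
I = (-1)√(7/605/(4π)) = -0.03034355

-0.030344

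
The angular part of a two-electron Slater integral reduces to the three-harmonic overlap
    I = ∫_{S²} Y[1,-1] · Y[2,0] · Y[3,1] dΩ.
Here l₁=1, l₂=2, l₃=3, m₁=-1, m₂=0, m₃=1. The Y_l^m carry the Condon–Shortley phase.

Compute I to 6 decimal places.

m-sum 0 ✓  L=6 even ✓  1≤3≤3 ✓
Π(2lᵢ+1) = 3×5×7 = 105
triangle coeff Δ(1,2,3) = 1/105
Σ_t [0,0]: t=0:+1/4 = 1/4
(3j)²=3/35 [(1 2 3; 0 0 0)], sign=-1
Σ_t [0,0]: t=0:+1/8 = 1/8
(3j)²=2/35 [(1 2 3; -1 0 1)], sign=+1
⇒ 4πI² = 18/35
I = (-1)√(18/35/(4π)) = -0.20230066

-0.202301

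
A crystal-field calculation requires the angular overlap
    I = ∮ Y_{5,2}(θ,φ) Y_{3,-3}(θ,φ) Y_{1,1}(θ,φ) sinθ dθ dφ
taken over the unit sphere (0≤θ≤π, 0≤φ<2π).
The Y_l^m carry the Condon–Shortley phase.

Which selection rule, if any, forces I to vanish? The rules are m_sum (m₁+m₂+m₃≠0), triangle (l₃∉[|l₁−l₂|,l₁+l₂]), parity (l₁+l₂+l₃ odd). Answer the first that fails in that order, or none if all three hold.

m₁+m₂+m₃ = 2 − 3 + 1 = 0  ✓
triangle: |5−3|=2 ≤ l₃=1 ≤ 5+3=8  ✗
parity: l₁+l₂+l₃ = 9 is odd

triangle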